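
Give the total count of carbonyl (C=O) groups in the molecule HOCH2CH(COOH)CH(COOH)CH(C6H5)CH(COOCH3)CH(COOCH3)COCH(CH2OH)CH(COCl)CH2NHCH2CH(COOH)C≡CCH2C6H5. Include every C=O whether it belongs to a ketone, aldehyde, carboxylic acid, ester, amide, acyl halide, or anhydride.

CH(COOH): carboxylic acid, 1 C=O (running total 1).
CH(COOH): carboxylic acid, 1 C=O (running total 2).
CH(COOCH3): ester, 1 C=O (running total 3).
CH(COOCH3): ester, 1 C=O (running total 4).
CO: ketone, 1 C=O (running total 5).
CH(COCl): acyl halide, 1 C=O (running total 6).
CH(COOH): carboxylic acid, 1 C=O (running total 7).

7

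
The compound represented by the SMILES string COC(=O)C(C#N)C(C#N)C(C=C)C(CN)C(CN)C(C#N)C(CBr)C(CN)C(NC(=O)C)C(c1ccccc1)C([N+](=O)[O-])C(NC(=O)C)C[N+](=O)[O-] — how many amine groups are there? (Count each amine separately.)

3

Reading the structure from left to right:
  CH3OOC: CH3O–C(=O)–: carbonyl C bonded to C and to –OCH3 → ester (not ketone + ether).
  CH(CN): pendant –C≡N: nitrile.
  CH(CN): pendant –C≡N: nitrile.
  CH(CH=CH2): pendant –CH=CH2: C=C double bond → alkene.
  CH(CH2NH2): pendant –CH2NH2: N on sp³ C, no adjacent C=O → amine.
  CH(CH2NH2): pendant –CH2NH2: N on sp³ C, no adjacent C=O → amine.
  CH(CN): pendant –C≡N: nitrile.
  CH(CH2Br): pendant –CH2X: halogen on sp³ carbon → alkyl halide.
  CH(CH2NH2): pendant –CH2NH2: N on sp³ C, no adjacent C=O → amine.
  CH(NHCOCH3): pendant –NHC(=O)CH3: N bonded to a carbonyl → amide (not amine).
  CH(C6H5): pendant –C6H5: benzene ring → arene.
  CH(NO2): –NO2 on an sp³ carbon → nitro (the N=O is not a carbonyl).
  CH(NHCOCH3): pendant –NHC(=O)CH3: N bonded to a carbonyl → amide (not amine).
  CH2NO2: –NO2 on carbon → nitro group.
Amine appears at: CH(CH2NH2), CH(CH2NH2), CH(CH2NH2) → 3.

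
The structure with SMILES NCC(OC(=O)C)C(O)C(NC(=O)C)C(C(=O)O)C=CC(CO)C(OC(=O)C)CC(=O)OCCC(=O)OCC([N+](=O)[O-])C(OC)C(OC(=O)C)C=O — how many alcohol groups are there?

–NH2 on an sp³ carbon with no adjacent C=O → amine.
pendant –OC(=O)CH3: an acyloxy group → ester.
–OH on an sp³ carbon → alcohol (secondary).
pendant –NHC(=O)CH3: N bonded to a carbonyl → amide (not amine).
pendant –COOH: carbonyl C bonded to C and –OH → carboxylic acid.
C=C double bond → alkene.
pendant –CH2OH on an sp³ backbone C → alcohol.
pendant –OC(=O)CH3: an acyloxy group → ester.
–C(=O)–O–C with C on the carbonyl side → ester.
–C(=O)–O–C with C on the carbonyl side → ester.
–NO2 on an sp³ carbon → nitro (the N=O is not a carbonyl).
pendant –OCH3: C–O–C with sp³ C, no adjacent C=O → ether.
pendant –OC(=O)CH3: an acyloxy group → ester.
terminal –CHO: carbonyl C bonded to H and C → aldehyde.
Alcohol appears at: CH(OH), CH(CH2OH) → 2.

2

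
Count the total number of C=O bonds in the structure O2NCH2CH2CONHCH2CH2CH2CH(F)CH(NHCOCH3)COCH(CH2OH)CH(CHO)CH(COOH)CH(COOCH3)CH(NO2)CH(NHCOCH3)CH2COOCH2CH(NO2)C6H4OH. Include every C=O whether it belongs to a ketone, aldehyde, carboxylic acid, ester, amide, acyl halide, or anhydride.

8

CH2CONHCH2: amide, 1 C=O (running total 1).
CH(NHCOCH3): amide, 1 C=O (running total 2).
CO: ketone, 1 C=O (running total 3).
CH(CHO): aldehyde, 1 C=O (running total 4).
CH(COOH): carboxylic acid, 1 C=O (running total 5).
CH(COOCH3): ester, 1 C=O (running total 6).
CH(NHCOCH3): amide, 1 C=O (running total 7).
CH2COOCH2: ester, 1 C=O (running total 8).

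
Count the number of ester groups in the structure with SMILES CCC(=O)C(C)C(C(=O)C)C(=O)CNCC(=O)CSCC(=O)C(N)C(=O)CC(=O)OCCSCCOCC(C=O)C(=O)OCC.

2

–C(=O)– with carbon on both sides → ketone.
pendant –COCH3: carbonyl C bonded to two carbons → ketone.
–C(=O)– with carbon on both sides → ketone.
C–N–C with sp³ carbons and no adjacent C=O → amine (secondary).
–C(=O)– with carbon on both sides → ketone.
C–S–C linkage → sulfide (thioether).
–C(=O)– with carbon on both sides → ketone.
–NH2 on an sp³ carbon with no adjacent C=O → amine.
–C(=O)– with carbon on both sides → ketone.
–C(=O)–O–C with C on the carbonyl side → ester.
C–S–C linkage → sulfide (thioether).
C–O–C with sp³ carbons on both sides and no adjacent C=O → ether.
pendant –CHO: carbonyl C bonded to C and H → aldehyde.
–C(=O)OCH2CH3: carbonyl C bonded to C and to –OEt → ester.
Ester appears at: CH2COOCH2, COOCH2CH3 → 2.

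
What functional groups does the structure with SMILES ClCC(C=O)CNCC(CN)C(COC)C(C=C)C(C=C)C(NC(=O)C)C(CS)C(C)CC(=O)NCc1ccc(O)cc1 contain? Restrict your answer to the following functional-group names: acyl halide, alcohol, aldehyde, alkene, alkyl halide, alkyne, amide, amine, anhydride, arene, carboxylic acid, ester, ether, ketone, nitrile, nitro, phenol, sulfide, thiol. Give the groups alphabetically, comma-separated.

aldehyde, alkene, alkyl halide, amide, amine, arene, ether, phenol, thiol

Taking each segment in turn:
  ClCH2: halogen on an sp³ carbon → alkyl halide.
  CH(CHO): pendant –CHO: carbonyl C bonded to C and H → aldehyde.
  CH2NHCH2: C–N–C with sp³ carbons and no adjacent C=O → amine (secondary).
  CH(CH2NH2): pendant –CH2NH2: N on sp³ C, no adjacent C=O → amine.
  CH(CH2OCH3): pendant –CH2OCH3: C–O–C linkage → ether.
  CH(CH=CH2): pendant –CH=CH2: C=C double bond → alkene.
  CH(CH=CH2): pendant –CH=CH2: C=C double bond → alkene.
  CH(NHCOCH3): pendant –NHC(=O)CH3: N bonded to a carbonyl → amide (not amine).
  CH(CH2SH): pendant –CH2SH → thiol.
  CH2CONHCH2: –C(=O)–N– linkage → amide (the N is not an amine).
  C6H4OH: –OH attached directly to an aromatic ring → phenol (not alcohol); the ring itself is an arene.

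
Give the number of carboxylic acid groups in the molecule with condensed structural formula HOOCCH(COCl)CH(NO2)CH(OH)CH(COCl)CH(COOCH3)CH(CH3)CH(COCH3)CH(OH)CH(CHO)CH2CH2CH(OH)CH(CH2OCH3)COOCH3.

1

Working along the chain:
  HOOC: –COOH: carbonyl C bonded to –OH and C → carboxylic acid (the –OH is not a separate alcohol).
  CH(COCl): pendant –C(=O)X: carbonyl C bonded to C and halogen → acyl halide.
  CH(NO2): –NO2 on an sp³ carbon → nitro (the N=O is not a carbonyl).
  CH(OH): –OH on an sp³ carbon → alcohol (secondary).
  CH(COCl): pendant –C(=O)X: carbonyl C bonded to C and halogen → acyl halide.
  CH(COOCH3): pendant –COOCH3: carbonyl C bonded to C and –OCH3 → ester.
  CH(COCH3): pendant –COCH3: carbonyl C bonded to two carbons → ketone.
  CH(OH): –OH on an sp³ carbon → alcohol (secondary).
  CH(CHO): pendant –CHO: carbonyl C bonded to C and H → aldehyde.
  CH(OH): –OH on an sp³ carbon → alcohol (secondary).
  CH(CH2OCH3): pendant –CH2OCH3: C–O–C linkage → ether.
  COOCH3: –C(=O)OCH3: carbonyl C bonded to C and to –OCH3 → ester (not ketone + ether).
Carboxylic acid appears at: HOOC → 1.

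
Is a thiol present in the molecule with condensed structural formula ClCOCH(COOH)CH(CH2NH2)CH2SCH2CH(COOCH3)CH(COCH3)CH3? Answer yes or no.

–C(=O)Cl: carbonyl C bonded to C and to a halogen → acyl halide (not alkyl halide).
pendant –COOH: carbonyl C bonded to C and –OH → carboxylic acid.
pendant –CH2NH2: N on sp³ C, no adjacent C=O → amine.
C–S–C linkage → sulfide (thioether).
pendant –COOCH3: carbonyl C bonded to C and –OCH3 → ester.
pendant –COCH3: carbonyl C bonded to two carbons → ketone.
The groups actually present are: acyl halide, amine, carboxylic acid, ester, ketone, sulfide.

no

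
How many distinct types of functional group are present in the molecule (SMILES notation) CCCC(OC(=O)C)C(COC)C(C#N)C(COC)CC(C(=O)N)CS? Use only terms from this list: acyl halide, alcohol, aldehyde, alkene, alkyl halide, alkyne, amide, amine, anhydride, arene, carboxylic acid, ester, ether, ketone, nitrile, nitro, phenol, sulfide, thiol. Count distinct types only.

5

pendant –OC(=O)CH3: an acyloxy group → ester.
pendant –CH2OCH3: C–O–C linkage → ether.
pendant –C≡N: nitrile.
pendant –CH2OCH3: C–O–C linkage → ether.
pendant –CONH2: carbonyl C bonded to C and N → amide.
–SH on an sp³ carbon → thiol.
Distinct types present: amide, ester, ether, nitrile, thiol.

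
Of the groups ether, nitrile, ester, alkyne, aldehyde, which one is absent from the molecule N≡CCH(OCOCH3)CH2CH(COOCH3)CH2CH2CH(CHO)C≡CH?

ester: present (CH(OCOCH3) — pendant –OC(=O)CH3: an acyloxy group → ester).
nitrile: present (N≡C — N≡C–: carbon triple-bonded to nitrogen → nitrile).
aldehyde: present (CH(CHO) — pendant –CHO: carbonyl C bonded to C and H → aldehyde).
alkyne: present (C≡CH — C≡C triple bond → alkyne).
ether: absent. In each of CH(OCOCH3) and CH(COOCH3), the C–O–C oxygen is adjacent to a C=O, so it belongs to an ester, not an ether.

ether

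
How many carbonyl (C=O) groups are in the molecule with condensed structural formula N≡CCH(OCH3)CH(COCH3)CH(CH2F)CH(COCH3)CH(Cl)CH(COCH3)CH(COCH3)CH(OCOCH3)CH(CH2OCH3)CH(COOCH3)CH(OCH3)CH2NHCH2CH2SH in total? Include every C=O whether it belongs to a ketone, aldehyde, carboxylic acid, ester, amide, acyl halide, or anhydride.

6

CH(COCH3): ketone, 1 C=O (running total 1).
CH(COCH3): ketone, 1 C=O (running total 2).
CH(COCH3): ketone, 1 C=O (running total 3).
CH(COCH3): ketone, 1 C=O (running total 4).
CH(OCOCH3): ester, 1 C=O (running total 5).
CH(COOCH3): ester, 1 C=O (running total 6).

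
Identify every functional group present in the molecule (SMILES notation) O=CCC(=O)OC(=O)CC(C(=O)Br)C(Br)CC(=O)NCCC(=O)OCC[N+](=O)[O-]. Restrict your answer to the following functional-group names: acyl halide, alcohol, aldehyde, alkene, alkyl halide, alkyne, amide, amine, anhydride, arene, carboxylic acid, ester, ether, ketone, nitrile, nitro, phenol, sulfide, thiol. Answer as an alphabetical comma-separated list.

Taking each segment in turn:
  OHC: terminal –CHO: carbonyl C bonded to H and C → aldehyde.
  CH2CO-O-COCH2: two acyl groups sharing one oxygen, –C(=O)–O–C(=O)– → anhydride.
  CH(COBr): pendant –C(=O)X: carbonyl C bonded to C and halogen → acyl halide.
  CH(Br): halogen on an sp³ carbon → alkyl halide.
  CH2CONHCH2: –C(=O)–N– linkage → amide (the N is not an amine).
  CH2COOCH2: –C(=O)–O–C with C on the carbonyl side → ester.
  CH2NO2: –NO2 on carbon → nitro group.

acyl halide, aldehyde, alkyl halide, amide, anhydride, ester, nitro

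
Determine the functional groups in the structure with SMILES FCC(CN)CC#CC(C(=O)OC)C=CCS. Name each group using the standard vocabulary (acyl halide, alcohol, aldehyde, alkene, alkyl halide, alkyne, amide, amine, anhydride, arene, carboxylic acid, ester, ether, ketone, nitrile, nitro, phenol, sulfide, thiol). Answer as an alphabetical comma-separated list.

Working along the chain:
  FCH2: halogen on an sp³ carbon → alkyl halide.
  CH(CH2NH2): pendant –CH2NH2: N on sp³ C, no adjacent C=O → amine.
  C≡C: C≡C triple bond → alkyne.
  CH(COOCH3): pendant –COOCH3: carbonyl C bonded to C and –OCH3 → ester.
  CH=CH: C=C double bond → alkene.
  CH2SH: –SH on an sp³ carbon → thiol.

alkene, alkyl halide, alkyne, amine, ester, thiol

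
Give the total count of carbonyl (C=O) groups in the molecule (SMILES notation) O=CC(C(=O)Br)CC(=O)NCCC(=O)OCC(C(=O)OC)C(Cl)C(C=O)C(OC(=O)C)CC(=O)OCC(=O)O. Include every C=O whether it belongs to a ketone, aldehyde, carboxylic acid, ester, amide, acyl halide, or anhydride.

OHC: aldehyde, 1 C=O (running total 1).
CH(COBr): acyl halide, 1 C=O (running total 2).
CH2CONHCH2: amide, 1 C=O (running total 3).
CH2COOCH2: ester, 1 C=O (running total 4).
CH(COOCH3): ester, 1 C=O (running total 5).
CH(CHO): aldehyde, 1 C=O (running total 6).
CH(OCOCH3): ester, 1 C=O (running total 7).
CH2COOCH2: ester, 1 C=O (running total 8).
COOH: carboxylic acid, 1 C=O (running total 9).

9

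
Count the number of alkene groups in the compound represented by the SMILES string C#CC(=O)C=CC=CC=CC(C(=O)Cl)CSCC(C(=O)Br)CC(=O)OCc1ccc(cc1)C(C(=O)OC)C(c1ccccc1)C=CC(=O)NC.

Taking each segment in turn:
  HC≡C: C≡C triple bond → alkyne.
  CO: –C(=O)– with carbon on both sides → ketone.
  CH=CH: C=C double bond → alkene.
  CH=CH: C=C double bond → alkene.
  CH=CH: C=C double bond → alkene.
  CH(COCl): pendant –C(=O)X: carbonyl C bonded to C and halogen → acyl halide.
  CH2SCH2: C–S–C linkage → sulfide (thioether).
  CH(COBr): pendant –C(=O)X: carbonyl C bonded to C and halogen → acyl halide.
  CH2COOCH2: –C(=O)–O–C with C on the carbonyl side → ester.
  C6H4: para-disubstituted benzene ring → arene.
  CH(COOCH3): pendant –COOCH3: carbonyl C bonded to C and –OCH3 → ester.
  CH(C6H5): pendant –C6H5: benzene ring → arene.
  CH=CH: C=C double bond → alkene.
  CONHCH3: –C(=O)NHCH3: carbonyl C bonded to C and to N → amide (the N is not an amine).
Alkene appears at: CH=CH, CH=CH, CH=CH, CH=CH → 4.

4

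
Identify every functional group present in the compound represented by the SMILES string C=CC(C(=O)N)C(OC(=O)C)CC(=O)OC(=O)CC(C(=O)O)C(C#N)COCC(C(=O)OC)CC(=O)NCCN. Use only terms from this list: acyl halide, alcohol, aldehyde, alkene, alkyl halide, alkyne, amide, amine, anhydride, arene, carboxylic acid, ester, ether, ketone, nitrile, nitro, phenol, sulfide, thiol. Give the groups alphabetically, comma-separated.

Taking each segment in turn:
  CH2=CH: C=C double bond → alkene.
  CH(CONH2): pendant –CONH2: carbonyl C bonded to C and N → amide.
  CH(OCOCH3): pendant –OC(=O)CH3: an acyloxy group → ester.
  CH2CO-O-COCH2: two acyl groups sharing one oxygen, –C(=O)–O–C(=O)– → anhydride.
  CH(COOH): pendant –COOH: carbonyl C bonded to C and –OH → carboxylic acid.
  CH(CN): pendant –C≡N: nitrile.
  CH2OCH2: C–O–C with sp³ carbons on both sides and no adjacent C=O → ether.
  CH(COOCH3): pendant –COOCH3: carbonyl C bonded to C and –OCH3 → ester.
  CH2CONHCH2: –C(=O)–N– linkage → amide (the N is not an amine).
  CH2NH2: –NH2 on an sp³ carbon with no adjacent C=O → amine.

alkene, amide, amine, anhydride, carboxylic acid, ester, ether, nitrile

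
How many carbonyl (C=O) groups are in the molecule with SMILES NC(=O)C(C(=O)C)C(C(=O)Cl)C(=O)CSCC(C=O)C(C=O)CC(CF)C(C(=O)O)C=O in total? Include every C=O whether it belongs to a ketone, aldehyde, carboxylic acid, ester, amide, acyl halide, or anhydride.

8

H2NCO: amide, 1 C=O (running total 1).
CH(COCH3): ketone, 1 C=O (running total 2).
CH(COCl): acyl halide, 1 C=O (running total 3).
CO: ketone, 1 C=O (running total 4).
CH(CHO): aldehyde, 1 C=O (running total 5).
CH(CHO): aldehyde, 1 C=O (running total 6).
CH(COOH): carboxylic acid, 1 C=O (running total 7).
CHO: aldehyde, 1 C=O (running total 8).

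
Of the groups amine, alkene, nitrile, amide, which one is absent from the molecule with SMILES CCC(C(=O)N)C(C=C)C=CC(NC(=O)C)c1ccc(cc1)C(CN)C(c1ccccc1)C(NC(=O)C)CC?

alkene: present (CH(CH=CH2) — pendant –CH=CH2: C=C double bond → alkene).
amine: present (CH(CH2NH2) — pendant –CH2NH2: N on sp³ C, no adjacent C=O → amine).
amide: present (CH(CONH2) — pendant –CONH2: carbonyl C bonded to C and N → amide).
nitrile: no segment matches this pattern.

nitrile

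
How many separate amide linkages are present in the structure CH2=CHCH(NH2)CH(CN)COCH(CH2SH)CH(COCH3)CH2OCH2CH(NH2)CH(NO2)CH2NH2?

0

Taking each segment in turn:
  CH2=CH: C=C double bond → alkene.
  CH(NH2): –NH2 on an sp³ carbon with no adjacent C=O → amine.
  CH(CN): pendant –C≡N: nitrile.
  CO: –C(=O)– with carbon on both sides → ketone.
  CH(CH2SH): pendant –CH2SH → thiol.
  CH(COCH3): pendant –COCH3: carbonyl C bonded to two carbons → ketone.
  CH2OCH2: C–O–C with sp³ carbons on both sides and no adjacent C=O → ether.
  CH(NH2): –NH2 on an sp³ carbon with no adjacent C=O → amine.
  CH(NO2): –NO2 on an sp³ carbon → nitro (the N=O is not a carbonyl).
  CH2NH2: –NH2 on an sp³ carbon with no adjacent C=O → amine.
No segment is a amide: CH(NH2) is amine, not amide; CH(NH2) is amine, not amide; CH2NH2 is amine, not amide. → 0.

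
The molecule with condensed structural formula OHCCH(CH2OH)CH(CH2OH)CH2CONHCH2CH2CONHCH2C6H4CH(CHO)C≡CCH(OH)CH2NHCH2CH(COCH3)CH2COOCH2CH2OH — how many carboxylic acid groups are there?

0

Taking each segment in turn:
  OHC: terminal –CHO: carbonyl C bonded to H and C → aldehyde.
  CH(CH2OH): pendant –CH2OH on an sp³ backbone C → alcohol.
  CH(CH2OH): pendant –CH2OH on an sp³ backbone C → alcohol.
  CH2CONHCH2: –C(=O)–N– linkage → amide (the N is not an amine).
  CH2CONHCH2: –C(=O)–N– linkage → amide (the N is not an amine).
  C6H4: para-disubstituted benzene ring → arene.
  CH(CHO): pendant –CHO: carbonyl C bonded to C and H → aldehyde.
  C≡C: C≡C triple bond → alkyne.
  CH(OH): –OH on an sp³ carbon → alcohol (secondary).
  CH2NHCH2: C–N–C with sp³ carbons and no adjacent C=O → amine (secondary).
  CH(COCH3): pendant –COCH3: carbonyl C bonded to two carbons → ketone.
  CH2COOCH2: –C(=O)–O–C with C on the carbonyl side → ester.
  CH2OH: –OH on an sp³ carbon → alcohol.
No segment is a carboxylic acid: OHC is aldehyde, not carboxylic acid; CH(CH2OH) is alcohol, not carboxylic acid; CH(CH2OH) is alcohol, not carboxylic acid. → 0.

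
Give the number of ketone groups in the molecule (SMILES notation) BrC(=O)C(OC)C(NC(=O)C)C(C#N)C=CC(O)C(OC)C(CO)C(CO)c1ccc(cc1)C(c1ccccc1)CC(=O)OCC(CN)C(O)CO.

0

–C(=O)Br: carbonyl C bonded to C and to a halogen → acyl halide (not alkyl halide).
pendant –OCH3: C–O–C with sp³ C, no adjacent C=O → ether.
pendant –NHC(=O)CH3: N bonded to a carbonyl → amide (not amine).
pendant –C≡N: nitrile.
C=C double bond → alkene.
–OH on an sp³ carbon → alcohol (secondary).
pendant –OCH3: C–O–C with sp³ C, no adjacent C=O → ether.
pendant –CH2OH on an sp³ backbone C → alcohol.
pendant –CH2OH on an sp³ backbone C → alcohol.
para-disubstituted benzene ring → arene.
pendant –C6H5: benzene ring → arene.
–C(=O)–O–C with C on the carbonyl side → ester.
pendant –CH2NH2: N on sp³ C, no adjacent C=O → amine.
–OH on an sp³ carbon → alcohol (secondary).
–OH on an sp³ carbon → alcohol.
No segment is a ketone: BrCO is acyl halide, not ketone; CH(NHCOCH3) is amide, not ketone; CH2COOCH2 is ester, not ketone. → 0.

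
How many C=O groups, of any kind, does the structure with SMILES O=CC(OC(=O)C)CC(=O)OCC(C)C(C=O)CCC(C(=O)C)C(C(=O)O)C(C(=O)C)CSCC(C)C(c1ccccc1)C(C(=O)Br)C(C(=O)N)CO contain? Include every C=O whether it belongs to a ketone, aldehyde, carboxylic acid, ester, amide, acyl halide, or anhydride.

OHC: aldehyde, 1 C=O (running total 1).
CH(OCOCH3): ester, 1 C=O (running total 2).
CH2COOCH2: ester, 1 C=O (running total 3).
CH(CHO): aldehyde, 1 C=O (running total 4).
CH(COCH3): ketone, 1 C=O (running total 5).
CH(COOH): carboxylic acid, 1 C=O (running total 6).
CH(COCH3): ketone, 1 C=O (running total 7).
CH(COBr): acyl halide, 1 C=O (running total 8).
CH(CONH2): amide, 1 C=O (running total 9).

9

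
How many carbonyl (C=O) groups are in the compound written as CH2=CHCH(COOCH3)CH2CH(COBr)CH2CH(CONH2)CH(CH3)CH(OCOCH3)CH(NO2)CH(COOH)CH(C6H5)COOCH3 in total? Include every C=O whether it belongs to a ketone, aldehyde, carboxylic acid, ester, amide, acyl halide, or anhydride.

CH(COOCH3): ester, 1 C=O (running total 1).
CH(COBr): acyl halide, 1 C=O (running total 2).
CH(CONH2): amide, 1 C=O (running total 3).
CH(OCOCH3): ester, 1 C=O (running total 4).
CH(COOH): carboxylic acid, 1 C=O (running total 5).
COOCH3: ester, 1 C=O (running total 6).

6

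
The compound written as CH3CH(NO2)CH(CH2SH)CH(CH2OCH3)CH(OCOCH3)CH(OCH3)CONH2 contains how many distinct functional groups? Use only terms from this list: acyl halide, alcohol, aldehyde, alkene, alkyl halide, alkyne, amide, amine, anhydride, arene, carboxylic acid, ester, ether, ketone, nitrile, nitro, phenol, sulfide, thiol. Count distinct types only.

Taking each segment in turn:
  CH(NO2): –NO2 on an sp³ carbon → nitro (the N=O is not a carbonyl).
  CH(CH2SH): pendant –CH2SH → thiol.
  CH(CH2OCH3): pendant –CH2OCH3: C–O–C linkage → ether.
  CH(OCOCH3): pendant –OC(=O)CH3: an acyloxy group → ester.
  CH(OCH3): pendant –OCH3: C–O–C with sp³ C, no adjacent C=O → ether.
  CONH2: –C(=O)NH2: carbonyl C bonded to C and to N → amide (the N is not a separate amine).
Distinct types present: amide, ester, ether, nitro, thiol.

5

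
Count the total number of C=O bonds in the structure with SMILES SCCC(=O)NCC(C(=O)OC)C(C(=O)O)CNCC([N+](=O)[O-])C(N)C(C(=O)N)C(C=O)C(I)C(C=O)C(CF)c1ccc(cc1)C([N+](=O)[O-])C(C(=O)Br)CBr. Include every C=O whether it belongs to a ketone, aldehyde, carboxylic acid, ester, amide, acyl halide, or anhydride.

CH2CONHCH2: amide, 1 C=O (running total 1).
CH(COOCH3): ester, 1 C=O (running total 2).
CH(COOH): carboxylic acid, 1 C=O (running total 3).
CH(CONH2): amide, 1 C=O (running total 4).
CH(CHO): aldehyde, 1 C=O (running total 5).
CH(CHO): aldehyde, 1 C=O (running total 6).
CH(COBr): acyl halide, 1 C=O (running total 7).

7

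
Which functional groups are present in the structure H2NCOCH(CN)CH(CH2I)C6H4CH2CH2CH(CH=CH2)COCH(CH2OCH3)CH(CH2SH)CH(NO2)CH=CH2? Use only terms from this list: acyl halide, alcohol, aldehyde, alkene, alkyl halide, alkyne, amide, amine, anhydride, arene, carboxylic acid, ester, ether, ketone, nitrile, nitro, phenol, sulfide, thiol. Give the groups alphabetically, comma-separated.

Working along the chain:
  H2NCO: –C(=O)NH2: carbonyl C bonded to C and to N → amide (the N is not a separate amine).
  CH(CN): pendant –C≡N: nitrile.
  CH(CH2I): pendant –CH2X: halogen on sp³ carbon → alkyl halide.
  C6H4: para-disubstituted benzene ring → arene.
  CH(CH=CH2): pendant –CH=CH2: C=C double bond → alkene.
  CO: –C(=O)– with carbon on both sides → ketone.
  CH(CH2OCH3): pendant –CH2OCH3: C–O–C linkage → ether.
  CH(CH2SH): pendant –CH2SH → thiol.
  CH(NO2): –NO2 on an sp³ carbon → nitro (the N=O is not a carbonyl).
  CH=CH2: C=C double bond → alkene.

alkene, alkyl halide, amide, arene, ether, ketone, nitrile, nitro, thiol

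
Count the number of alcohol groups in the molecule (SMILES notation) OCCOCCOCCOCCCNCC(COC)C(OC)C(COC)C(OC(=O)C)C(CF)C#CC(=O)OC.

1

HO– on an sp³ carbon → alcohol.
C–O–C with sp³ carbons on both sides and no adjacent C=O → ether.
C–O–C with sp³ carbons on both sides and no adjacent C=O → ether.
C–O–C with sp³ carbons on both sides and no adjacent C=O → ether.
C–N–C with sp³ carbons and no adjacent C=O → amine (secondary).
pendant –CH2OCH3: C–O–C linkage → ether.
pendant –OCH3: C–O–C with sp³ C, no adjacent C=O → ether.
pendant –CH2OCH3: C–O–C linkage → ether.
pendant –OC(=O)CH3: an acyloxy group → ester.
pendant –CH2X: halogen on sp³ carbon → alkyl halide.
C≡C triple bond → alkyne.
–C(=O)OCH3: carbonyl C bonded to C and to –OCH3 → ester (not ketone + ether).
Alcohol appears at: HOCH2 → 1.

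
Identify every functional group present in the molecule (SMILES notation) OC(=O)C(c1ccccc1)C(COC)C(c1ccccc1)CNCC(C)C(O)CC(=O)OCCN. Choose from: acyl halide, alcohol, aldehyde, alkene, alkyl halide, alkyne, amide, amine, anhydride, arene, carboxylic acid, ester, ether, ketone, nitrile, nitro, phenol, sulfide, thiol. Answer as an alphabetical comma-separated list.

–COOH: carbonyl C bonded to –OH and C → carboxylic acid (the –OH is not a separate alcohol).
pendant –C6H5: benzene ring → arene.
pendant –CH2OCH3: C–O–C linkage → ether.
pendant –C6H5: benzene ring → arene.
C–N–C with sp³ carbons and no adjacent C=O → amine (secondary).
–OH on an sp³ carbon → alcohol (secondary).
–C(=O)–O–C with C on the carbonyl side → ester.
–NH2 on an sp³ carbon with no adjacent C=O → amine.

alcohol, amine, arene, carboxylic acid, ester, ether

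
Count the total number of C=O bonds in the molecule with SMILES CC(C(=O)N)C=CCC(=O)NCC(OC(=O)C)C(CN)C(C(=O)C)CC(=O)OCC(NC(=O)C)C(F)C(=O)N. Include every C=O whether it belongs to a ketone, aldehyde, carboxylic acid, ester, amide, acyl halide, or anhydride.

7

CH(CONH2): amide, 1 C=O (running total 1).
CH2CONHCH2: amide, 1 C=O (running total 2).
CH(OCOCH3): ester, 1 C=O (running total 3).
CH(COCH3): ketone, 1 C=O (running total 4).
CH2COOCH2: ester, 1 C=O (running total 5).
CH(NHCOCH3): amide, 1 C=O (running total 6).
CONH2: amide, 1 C=O (running total 7).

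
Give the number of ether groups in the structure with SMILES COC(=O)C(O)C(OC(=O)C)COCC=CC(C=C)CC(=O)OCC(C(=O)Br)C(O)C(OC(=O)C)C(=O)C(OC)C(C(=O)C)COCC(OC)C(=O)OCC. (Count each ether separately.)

4

CH3O–C(=O)–: carbonyl C bonded to C and to –OCH3 → ester (not ketone + ether).
–OH on an sp³ carbon → alcohol (secondary).
pendant –OC(=O)CH3: an acyloxy group → ester.
C–O–C with sp³ carbons on both sides and no adjacent C=O → ether.
C=C double bond → alkene.
pendant –CH=CH2: C=C double bond → alkene.
–C(=O)–O–C with C on the carbonyl side → ester.
pendant –C(=O)X: carbonyl C bonded to C and halogen → acyl halide.
–OH on an sp³ carbon → alcohol (secondary).
pendant –OC(=O)CH3: an acyloxy group → ester.
–C(=O)– with carbon on both sides → ketone.
pendant –OCH3: C–O–C with sp³ C, no adjacent C=O → ether.
pendant –COCH3: carbonyl C bonded to two carbons → ketone.
C–O–C with sp³ carbons on both sides and no adjacent C=O → ether.
pendant –OCH3: C–O–C with sp³ C, no adjacent C=O → ether.
–C(=O)OCH2CH3: carbonyl C bonded to C and to –OEt → ester.
Ether appears at: CH2OCH2, CH(OCH3), CH2OCH2, CH(OCH3) → 4.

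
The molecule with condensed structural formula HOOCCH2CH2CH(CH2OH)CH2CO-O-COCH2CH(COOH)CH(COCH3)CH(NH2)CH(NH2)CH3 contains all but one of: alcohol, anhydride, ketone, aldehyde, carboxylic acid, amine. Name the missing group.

aldehyde

carboxylic acid: present (HOOC — –COOH: carbonyl C bonded to –OH and C → carboxylic acid (the –OH is not a separate alcohol)).
anhydride: present (CH2CO-O-COCH2 — two acyl groups sharing one oxygen, –C(=O)–O–C(=O)– → anhydride).
alcohol: present (CH(CH2OH) — pendant –CH2OH on an sp³ backbone C → alcohol).
ketone: present (CH(COCH3) — pendant –COCH3: carbonyl C bonded to two carbons → ketone).
amine: present (CH(NH2) — –NH2 on an sp³ carbon with no adjacent C=O → amine).
aldehyde: absent. In CH(COCH3), the carbonyl carbon is bonded to two carbons, so it is a ketone, not an aldehyde. In each of HOOC and CH(COOH), the carbonyl carbon bears –OH, not –H, so it is a carboxylic acid.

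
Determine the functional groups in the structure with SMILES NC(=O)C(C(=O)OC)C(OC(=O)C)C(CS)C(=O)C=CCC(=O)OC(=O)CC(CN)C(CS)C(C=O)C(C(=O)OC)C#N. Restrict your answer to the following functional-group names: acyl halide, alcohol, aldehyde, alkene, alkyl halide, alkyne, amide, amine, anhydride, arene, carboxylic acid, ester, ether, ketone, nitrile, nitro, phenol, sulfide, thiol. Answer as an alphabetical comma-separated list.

aldehyde, alkene, amide, amine, anhydride, ester, ketone, nitrile, thiol

–C(=O)NH2: carbonyl C bonded to C and to N → amide (the N is not a separate amine).
pendant –COOCH3: carbonyl C bonded to C and –OCH3 → ester.
pendant –OC(=O)CH3: an acyloxy group → ester.
pendant –CH2SH → thiol.
–C(=O)– with carbon on both sides → ketone.
C=C double bond → alkene.
two acyl groups sharing one oxygen, –C(=O)–O–C(=O)– → anhydride.
pendant –CH2NH2: N on sp³ C, no adjacent C=O → amine.
pendant –CH2SH → thiol.
pendant –CHO: carbonyl C bonded to C and H → aldehyde.
pendant –COOCH3: carbonyl C bonded to C and –OCH3 → ester.
–C≡N: carbon triple-bonded to nitrogen → nitrile.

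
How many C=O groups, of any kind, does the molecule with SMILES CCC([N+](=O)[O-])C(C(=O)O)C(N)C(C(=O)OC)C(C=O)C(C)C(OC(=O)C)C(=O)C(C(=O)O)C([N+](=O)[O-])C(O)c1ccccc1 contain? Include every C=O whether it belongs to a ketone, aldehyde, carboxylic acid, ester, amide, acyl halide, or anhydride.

6

CH(COOH): carboxylic acid, 1 C=O (running total 1).
CH(COOCH3): ester, 1 C=O (running total 2).
CH(CHO): aldehyde, 1 C=O (running total 3).
CH(OCOCH3): ester, 1 C=O (running total 4).
CO: ketone, 1 C=O (running total 5).
CH(COOH): carboxylic acid, 1 C=O (running total 6).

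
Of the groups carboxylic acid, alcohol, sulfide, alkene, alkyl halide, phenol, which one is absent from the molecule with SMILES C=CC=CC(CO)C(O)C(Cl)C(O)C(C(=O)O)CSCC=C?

alkene: present (CH2=CH — C=C double bond → alkene).
alcohol: present (CH(CH2OH) — pendant –CH2OH on an sp³ backbone C → alcohol).
carboxylic acid: present (CH(COOH) — pendant –COOH: carbonyl C bonded to C and –OH → carboxylic acid).
alkyl halide: present (CH(Cl) — halogen on an sp³ carbon → alkyl halide).
sulfide: present (CH2SCH2 — C–S–C linkage → sulfide (thioether)).
phenol: absent. In each of CH(CH2OH) and CH(OH), the –OH is on an sp³ carbon, not on an aromatic ring, so it is an alcohol.

phenol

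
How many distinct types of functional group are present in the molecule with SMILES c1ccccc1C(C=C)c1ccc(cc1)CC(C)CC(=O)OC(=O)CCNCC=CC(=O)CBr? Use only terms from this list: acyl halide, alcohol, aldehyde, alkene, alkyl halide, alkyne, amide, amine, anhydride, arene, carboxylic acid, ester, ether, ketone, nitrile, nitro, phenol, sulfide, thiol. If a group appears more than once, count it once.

Taking each segment in turn:
  C6H5: C6H5– phenyl ring → arene.
  CH(CH=CH2): pendant –CH=CH2: C=C double bond → alkene.
  C6H4: para-disubstituted benzene ring → arene.
  CH2CO-O-COCH2: two acyl groups sharing one oxygen, –C(=O)–O–C(=O)– → anhydride.
  CH2NHCH2: C–N–C with sp³ carbons and no adjacent C=O → amine (secondary).
  CH=CH: C=C double bond → alkene.
  CO: –C(=O)– with carbon on both sides → ketone.
  CH2Br: halogen on an sp³ carbon → alkyl halide.
Distinct types present: alkene, alkyl halide, amine, anhydride, arene, ketone.

6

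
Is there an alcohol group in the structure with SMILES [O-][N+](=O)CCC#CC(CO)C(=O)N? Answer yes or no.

Taking each segment in turn:
  O2NCH2: –NO2 on carbon → nitro group.
  C≡C: C≡C triple bond → alkyne.
  CH(CH2OH): pendant –CH2OH on an sp³ backbone C → alcohol.
  CONH2: –C(=O)NH2: carbonyl C bonded to C and to N → amide (the N is not a separate amine).
The CH(CH2OH) segment supplies the alcohol: pendant –CH2OH on an sp³ backbone C → alcohol.

yes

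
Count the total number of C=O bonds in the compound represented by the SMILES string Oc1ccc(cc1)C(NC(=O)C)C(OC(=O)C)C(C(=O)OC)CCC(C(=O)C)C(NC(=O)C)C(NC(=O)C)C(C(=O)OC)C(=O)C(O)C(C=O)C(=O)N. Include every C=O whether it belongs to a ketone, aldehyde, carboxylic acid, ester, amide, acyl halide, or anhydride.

10

CH(NHCOCH3): amide, 1 C=O (running total 1).
CH(OCOCH3): ester, 1 C=O (running total 2).
CH(COOCH3): ester, 1 C=O (running total 3).
CH(COCH3): ketone, 1 C=O (running total 4).
CH(NHCOCH3): amide, 1 C=O (running total 5).
CH(NHCOCH3): amide, 1 C=O (running total 6).
CH(COOCH3): ester, 1 C=O (running total 7).
CO: ketone, 1 C=O (running total 8).
CH(CHO): aldehyde, 1 C=O (running total 9).
CONH2: amide, 1 C=O (running total 10).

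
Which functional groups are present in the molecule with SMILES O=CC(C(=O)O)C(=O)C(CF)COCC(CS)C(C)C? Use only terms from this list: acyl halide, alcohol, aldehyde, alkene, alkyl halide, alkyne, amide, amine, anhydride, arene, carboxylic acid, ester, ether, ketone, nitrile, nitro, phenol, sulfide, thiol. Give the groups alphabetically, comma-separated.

terminal –CHO: carbonyl C bonded to H and C → aldehyde.
pendant –COOH: carbonyl C bonded to C and –OH → carboxylic acid.
–C(=O)– with carbon on both sides → ketone.
pendant –CH2X: halogen on sp³ carbon → alkyl halide.
C–O–C with sp³ carbons on both sides and no adjacent C=O → ether.
pendant –CH2SH → thiol.

aldehyde, alkyl halide, carboxylic acid, ether, ketone, thiol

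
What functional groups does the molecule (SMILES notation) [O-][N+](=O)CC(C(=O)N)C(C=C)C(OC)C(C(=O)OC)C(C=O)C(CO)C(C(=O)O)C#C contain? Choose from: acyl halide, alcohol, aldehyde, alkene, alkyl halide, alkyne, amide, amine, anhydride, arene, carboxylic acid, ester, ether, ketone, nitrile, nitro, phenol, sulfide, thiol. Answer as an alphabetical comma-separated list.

Working along the chain:
  O2NCH2: –NO2 on carbon → nitro group.
  CH(CONH2): pendant –CONH2: carbonyl C bonded to C and N → amide.
  CH(CH=CH2): pendant –CH=CH2: C=C double bond → alkene.
  CH(OCH3): pendant –OCH3: C–O–C with sp³ C, no adjacent C=O → ether.
  CH(COOCH3): pendant –COOCH3: carbonyl C bonded to C and –OCH3 → ester.
  CH(CHO): pendant –CHO: carbonyl C bonded to C and H → aldehyde.
  CH(CH2OH): pendant –CH2OH on an sp³ backbone C → alcohol.
  CH(COOH): pendant –COOH: carbonyl C bonded to C and –OH → carboxylic acid.
  C≡CH: C≡C triple bond → alkyne.

alcohol, aldehyde, alkene, alkyne, amide, carboxylic acid, ester, ether, nitro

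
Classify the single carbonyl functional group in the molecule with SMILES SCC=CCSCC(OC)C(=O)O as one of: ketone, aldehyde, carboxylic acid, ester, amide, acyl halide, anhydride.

carboxylic acid

The carbonyl is in the COOH segment: –COOH: carbonyl C bonded to –OH and C → carboxylic acid (the –OH is not a separate alcohol).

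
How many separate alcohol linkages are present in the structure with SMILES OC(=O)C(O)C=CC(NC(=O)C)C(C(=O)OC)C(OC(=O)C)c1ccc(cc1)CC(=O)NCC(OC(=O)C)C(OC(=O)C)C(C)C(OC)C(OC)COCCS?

Working along the chain:
  HOOC: –COOH: carbonyl C bonded to –OH and C → carboxylic acid (the –OH is not a separate alcohol).
  CH(OH): –OH on an sp³ carbon → alcohol (secondary).
  CH=CH: C=C double bond → alkene.
  CH(NHCOCH3): pendant –NHC(=O)CH3: N bonded to a carbonyl → amide (not amine).
  CH(COOCH3): pendant –COOCH3: carbonyl C bonded to C and –OCH3 → ester.
  CH(OCOCH3): pendant –OC(=O)CH3: an acyloxy group → ester.
  C6H4: para-disubstituted benzene ring → arene.
  CH2CONHCH2: –C(=O)–N– linkage → amide (the N is not an amine).
  CH(OCOCH3): pendant –OC(=O)CH3: an acyloxy group → ester.
  CH(OCOCH3): pendant –OC(=O)CH3: an acyloxy group → ester.
  CH(OCH3): pendant –OCH3: C–O–C with sp³ C, no adjacent C=O → ether.
  CH(OCH3): pendant –OCH3: C–O–C with sp³ C, no adjacent C=O → ether.
  CH2OCH2: C–O–C with sp³ carbons on both sides and no adjacent C=O → ether.
  CH2SH: –SH on an sp³ carbon → thiol.
Alcohol appears at: CH(OH) → 1.

1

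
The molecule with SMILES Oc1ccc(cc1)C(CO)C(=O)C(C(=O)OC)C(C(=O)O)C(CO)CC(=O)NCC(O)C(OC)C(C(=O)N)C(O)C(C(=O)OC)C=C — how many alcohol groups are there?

4

–OH attached directly to an aromatic ring → phenol (not alcohol); the ring itself is an arene.
pendant –CH2OH on an sp³ backbone C → alcohol.
–C(=O)– with carbon on both sides → ketone.
pendant –COOCH3: carbonyl C bonded to C and –OCH3 → ester.
pendant –COOH: carbonyl C bonded to C and –OH → carboxylic acid.
pendant –CH2OH on an sp³ backbone C → alcohol.
–C(=O)–N– linkage → amide (the N is not an amine).
–OH on an sp³ carbon → alcohol (secondary).
pendant –OCH3: C–O–C with sp³ C, no adjacent C=O → ether.
pendant –CONH2: carbonyl C bonded to C and N → amide.
–OH on an sp³ carbon → alcohol (secondary).
pendant –COOCH3: carbonyl C bonded to C and –OCH3 → ester.
C=C double bond → alkene.
Alcohol appears at: CH(CH2OH), CH(CH2OH), CH(OH), CH(OH) → 4.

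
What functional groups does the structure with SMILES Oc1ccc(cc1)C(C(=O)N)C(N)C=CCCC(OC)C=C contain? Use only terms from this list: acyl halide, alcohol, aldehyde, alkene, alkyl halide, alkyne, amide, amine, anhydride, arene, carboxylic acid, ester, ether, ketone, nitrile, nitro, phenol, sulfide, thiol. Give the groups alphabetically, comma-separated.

alkene, amide, amine, arene, ether, phenol

Reading the structure from left to right:
  HOC6H4: –OH attached directly to an aromatic ring → phenol (not alcohol); the ring itself is an arene.
  CH(CONH2): pendant –CONH2: carbonyl C bonded to C and N → amide.
  CH(NH2): –NH2 on an sp³ carbon with no adjacent C=O → amine.
  CH=CH: C=C double bond → alkene.
  CH(OCH3): pendant –OCH3: C–O–C with sp³ C, no adjacent C=O → ether.
  CH=CH2: C=C double bond → alkene.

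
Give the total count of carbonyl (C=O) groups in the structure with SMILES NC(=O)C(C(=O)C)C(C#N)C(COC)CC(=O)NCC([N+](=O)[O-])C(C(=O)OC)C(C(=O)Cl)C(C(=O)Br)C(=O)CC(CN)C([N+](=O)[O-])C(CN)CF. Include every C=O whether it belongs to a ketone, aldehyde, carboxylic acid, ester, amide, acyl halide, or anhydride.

H2NCO: amide, 1 C=O (running total 1).
CH(COCH3): ketone, 1 C=O (running total 2).
CH2CONHCH2: amide, 1 C=O (running total 3).
CH(COOCH3): ester, 1 C=O (running total 4).
CH(COCl): acyl halide, 1 C=O (running total 5).
CH(COBr): acyl halide, 1 C=O (running total 6).
CO: ketone, 1 C=O (running total 7).

7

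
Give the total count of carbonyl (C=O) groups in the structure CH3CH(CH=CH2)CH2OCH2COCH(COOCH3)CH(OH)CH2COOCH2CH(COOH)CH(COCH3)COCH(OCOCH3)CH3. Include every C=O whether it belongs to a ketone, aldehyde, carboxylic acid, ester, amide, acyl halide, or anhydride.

7

CO: ketone, 1 C=O (running total 1).
CH(COOCH3): ester, 1 C=O (running total 2).
CH2COOCH2: ester, 1 C=O (running total 3).
CH(COOH): carboxylic acid, 1 C=O (running total 4).
CH(COCH3): ketone, 1 C=O (running total 5).
CO: ketone, 1 C=O (running total 6).
CH(OCOCH3): ester, 1 C=O (running total 7).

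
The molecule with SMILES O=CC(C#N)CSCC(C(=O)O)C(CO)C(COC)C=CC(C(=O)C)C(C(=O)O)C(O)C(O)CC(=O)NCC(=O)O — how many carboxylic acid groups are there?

3

Reading the structure from left to right:
  OHC: terminal –CHO: carbonyl C bonded to H and C → aldehyde.
  CH(CN): pendant –C≡N: nitrile.
  CH2SCH2: C–S–C linkage → sulfide (thioether).
  CH(COOH): pendant –COOH: carbonyl C bonded to C and –OH → carboxylic acid.
  CH(CH2OH): pendant –CH2OH on an sp³ backbone C → alcohol.
  CH(CH2OCH3): pendant –CH2OCH3: C–O–C linkage → ether.
  CH=CH: C=C double bond → alkene.
  CH(COCH3): pendant –COCH3: carbonyl C bonded to two carbons → ketone.
  CH(COOH): pendant –COOH: carbonyl C bonded to C and –OH → carboxylic acid.
  CH(OH): –OH on an sp³ carbon → alcohol (secondary).
  CH(OH): –OH on an sp³ carbon → alcohol (secondary).
  CH2CONHCH2: –C(=O)–N– linkage → amide (the N is not an amine).
  COOH: –COOH: carbonyl C bonded to –OH and C → carboxylic acid (the –OH is not a separate alcohol).
Carboxylic acid appears at: CH(COOH), CH(COOH), COOH → 3.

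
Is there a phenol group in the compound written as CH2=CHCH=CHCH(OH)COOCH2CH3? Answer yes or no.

Reading the structure from left to right:
  CH2=CH: C=C double bond → alkene.
  CH=CH: C=C double bond → alkene.
  CH(OH): –OH on an sp³ carbon → alcohol (secondary).
  COOCH2CH3: –C(=O)OCH2CH3: carbonyl C bonded to C and to –OEt → ester.
In CH(OH), the –OH is on an sp³ carbon, not on an aromatic ring, so it is an alcohol.
The groups actually present are: alcohol, alkene, ester.

no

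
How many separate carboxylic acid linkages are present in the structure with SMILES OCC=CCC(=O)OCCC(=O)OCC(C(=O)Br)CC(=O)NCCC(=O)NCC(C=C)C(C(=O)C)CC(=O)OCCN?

HO– on an sp³ carbon → alcohol.
C=C double bond → alkene.
–C(=O)–O–C with C on the carbonyl side → ester.
–C(=O)–O–C with C on the carbonyl side → ester.
pendant –C(=O)X: carbonyl C bonded to C and halogen → acyl halide.
–C(=O)–N– linkage → amide (the N is not an amine).
–C(=O)–N– linkage → amide (the N is not an amine).
pendant –CH=CH2: C=C double bond → alkene.
pendant –COCH3: carbonyl C bonded to two carbons → ketone.
–C(=O)–O–C with C on the carbonyl side → ester.
–NH2 on an sp³ carbon with no adjacent C=O → amine.
No segment is a carboxylic acid: HOCH2 is alcohol, not carboxylic acid; CH2COOCH2 is ester, not carboxylic acid; CH2COOCH2 is ester, not carboxylic acid. → 0.

0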